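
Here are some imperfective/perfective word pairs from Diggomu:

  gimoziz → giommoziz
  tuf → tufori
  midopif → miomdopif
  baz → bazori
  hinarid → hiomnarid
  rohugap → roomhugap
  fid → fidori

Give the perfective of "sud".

sudori

"sud" has 1 vowel. The stems with 1 vowel (tuf → tufori, fid → fidori, baz → bazori) add -ori.
So sud → sudori.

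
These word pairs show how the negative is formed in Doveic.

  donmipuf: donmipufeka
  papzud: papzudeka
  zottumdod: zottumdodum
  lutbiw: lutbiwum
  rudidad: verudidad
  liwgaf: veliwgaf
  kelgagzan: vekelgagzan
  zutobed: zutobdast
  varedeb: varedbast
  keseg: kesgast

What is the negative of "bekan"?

papzud and zottumdod both end in -d yet inflect differently (papzudeka, zottumdodum), so the final letter is not what conditions the rule; the last vowel is.
"bekan" has last vowel 'a'. The stems whose last vowel is 'a' (rudidad → verudidad, liwgaf → veliwgaf, kelgagzan → vekelgagzan) add the prefix ve-.
So bekan → vebekan.

vebekan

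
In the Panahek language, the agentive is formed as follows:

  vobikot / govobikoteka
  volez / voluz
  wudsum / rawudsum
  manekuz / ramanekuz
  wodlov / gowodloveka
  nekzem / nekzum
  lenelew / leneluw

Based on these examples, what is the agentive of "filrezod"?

gofilrezodeka

wudsum and nekzem both end in -m yet inflect differently (rawudsum, nekzum), so the final letter is not what conditions the rule; the last vowel is.
"filrezod" has last vowel 'o'. The stems whose last vowel is 'o' (wodlov → gowodloveka, vobikot → govobikoteka) add go- … -eka around the stem.
The other patterns: stems whose last vowel is 'u' add the prefix ra-; stems whose last vowel is 'e' change the last vowel to 'u'.
So filrezod → gofilrezodeka.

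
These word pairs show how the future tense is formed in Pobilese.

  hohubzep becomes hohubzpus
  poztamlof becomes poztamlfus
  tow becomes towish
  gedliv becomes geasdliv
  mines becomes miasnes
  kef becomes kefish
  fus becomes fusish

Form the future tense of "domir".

"domir" has 2 vowels. The stems with 2 vowels (mines → miasnes, gedliv → geasdliv) insert -as- after the first vowel.
So domir → doasmir.

doasmir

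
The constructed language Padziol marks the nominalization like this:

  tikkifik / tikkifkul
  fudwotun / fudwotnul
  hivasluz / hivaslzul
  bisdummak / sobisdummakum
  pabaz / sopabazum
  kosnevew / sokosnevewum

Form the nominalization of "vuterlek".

"vuterlek" has last vowel 'e'. The one such stem in the data (kosnevew → sokosnevewum) adds so- … -um around the stem, so the same rule applies.
The other pattern: stems whose last vowel is 'i' or 'u' delete the last vowel and add -ul.
So vuterlek → sovuterlekum.

sovuterlekum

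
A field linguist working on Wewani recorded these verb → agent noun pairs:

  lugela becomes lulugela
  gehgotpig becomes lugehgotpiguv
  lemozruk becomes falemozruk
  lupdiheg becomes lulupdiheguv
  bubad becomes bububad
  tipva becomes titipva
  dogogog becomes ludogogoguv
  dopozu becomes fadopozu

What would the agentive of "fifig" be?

"fifig" ends in -g. The stems ending in -g (dogogog → ludogogoguv, gehgotpig → lugehgotpiguv, lupdiheg → lulupdiheguv) add lu- … -uv around the stem.
So fifig → lufifiguv.

lufifiguv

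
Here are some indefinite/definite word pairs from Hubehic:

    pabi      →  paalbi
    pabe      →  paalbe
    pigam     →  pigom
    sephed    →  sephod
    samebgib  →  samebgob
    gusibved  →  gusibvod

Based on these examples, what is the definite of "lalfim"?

"lalfim" ends in a consonant. The stems ending in a consonant (pigam → pigom, samebgib → samebgob, sephed → sephod) change the last vowel to 'o'.
So lalfim → lalfom.

lalfom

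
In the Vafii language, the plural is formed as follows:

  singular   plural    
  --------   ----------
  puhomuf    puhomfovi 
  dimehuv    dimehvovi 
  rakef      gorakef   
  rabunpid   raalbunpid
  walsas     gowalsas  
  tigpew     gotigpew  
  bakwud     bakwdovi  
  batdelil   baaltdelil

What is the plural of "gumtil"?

gualmtil

bakwud and rabunpid both end in -d yet inflect differently (bakwdovi, raalbunpid), so the final letter is not what conditions the rule; the last vowel is.
"gumtil" has last vowel 'i'. The stems whose last vowel is 'i' (batdelil → baaltdelil, rabunpid → raalbunpid) insert -al- after the first vowel.
So gumtil → gualmtil.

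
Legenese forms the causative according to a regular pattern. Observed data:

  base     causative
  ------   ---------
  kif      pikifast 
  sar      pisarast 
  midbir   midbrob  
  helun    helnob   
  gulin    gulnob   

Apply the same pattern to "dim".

pidimast

sar and midbir both end in -r yet inflect differently (pisarast, midbrob), so the final letter is not what conditions the rule; the number of vowels is.
"dim" has 1 vowel. The stems with 1 vowel (kif → pikifast, sar → pisarast) add pi- … -ast around the stem.
So dim → pidimast.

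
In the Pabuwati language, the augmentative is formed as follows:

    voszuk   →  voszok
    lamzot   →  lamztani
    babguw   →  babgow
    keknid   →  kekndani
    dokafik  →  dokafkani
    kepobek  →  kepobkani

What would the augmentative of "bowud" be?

"bowud" has last vowel 'u'. The stems whose last vowel is 'u' (voszuk → voszok, babguw → babgow) change the last vowel to 'o'.
So bowud → bowod.

bowod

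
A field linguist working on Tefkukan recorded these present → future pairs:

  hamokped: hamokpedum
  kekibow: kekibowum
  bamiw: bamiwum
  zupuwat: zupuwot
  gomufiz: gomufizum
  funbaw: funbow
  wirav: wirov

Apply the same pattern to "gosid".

gosidum

funbaw and kekibow both end in -w yet inflect differently (funbow, kekibowum), so the final letter is not what conditions the rule; the last vowel is.
"gosid" has last vowel 'i'. The stems whose last vowel is 'i' (bamiw → bamiwum, gomufiz → gomufizum) add -um.
The other pattern: stems whose last vowel is 'a' change the last vowel to 'o'.
So gosid → gosidum.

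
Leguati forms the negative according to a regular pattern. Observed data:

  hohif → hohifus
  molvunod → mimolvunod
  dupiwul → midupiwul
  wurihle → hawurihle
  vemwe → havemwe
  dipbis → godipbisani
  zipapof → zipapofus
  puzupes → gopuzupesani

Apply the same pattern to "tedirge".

hatedirge

dipbis and hohif both have last vowel 'i' yet inflect differently (godipbisani, hohifus), so the last vowel is not what conditions the rule; the final letter is.
"tedirge" ends in -e. The stems ending in -e (vemwe → havemwe, wurihle → hawurihle) add the prefix ha-.
The other patterns: stems ending in -s add go- … -ani around the stem; stems ending in -f add -us; stems ending in -d or -l add the prefix mi-.
So tedirge → hatedirge.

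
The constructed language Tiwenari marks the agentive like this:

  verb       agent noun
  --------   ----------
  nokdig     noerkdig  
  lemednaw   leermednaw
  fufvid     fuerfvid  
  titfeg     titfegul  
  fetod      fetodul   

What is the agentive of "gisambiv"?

nokdig and titfeg both end in -g yet inflect differently (noerkdig, titfegul), so the final letter is not what conditions the rule; the last vowel is.
"gisambiv" has last vowel 'i'. The stems whose last vowel is 'i' (nokdig → noerkdig, fufvid → fuerfvid) insert -er- after the first vowel.
The other pattern: stems whose last vowel is 'e' or 'o' add -ul.
So gisambiv → giersambiv.

giersambiv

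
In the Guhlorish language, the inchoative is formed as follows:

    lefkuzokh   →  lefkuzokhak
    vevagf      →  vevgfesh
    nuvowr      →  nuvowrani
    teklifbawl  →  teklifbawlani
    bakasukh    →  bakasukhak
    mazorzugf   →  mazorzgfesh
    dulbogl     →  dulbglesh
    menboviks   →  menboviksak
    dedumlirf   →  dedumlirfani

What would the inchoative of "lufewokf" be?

"lufewokf" has second-to-last letter 'k'. The stems whose second-to-last letter is 'k' (bakasukh → bakasukhak, lefkuzokh → lefkuzokhak, menboviks → menboviksak) add -ak.
The other patterns: stems whose second-to-last letter is 'g' delete the last vowel and add -esh; stems whose second-to-last letter is 'r' or 'w' add -ani.
So lufewokf → lufewokfak.

lufewokfak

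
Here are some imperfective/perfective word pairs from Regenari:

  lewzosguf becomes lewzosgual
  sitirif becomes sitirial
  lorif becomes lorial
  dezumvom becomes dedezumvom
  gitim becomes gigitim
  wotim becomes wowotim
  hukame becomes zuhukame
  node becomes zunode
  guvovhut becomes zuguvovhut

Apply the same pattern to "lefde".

sitirif and gitim both have last vowel 'i' yet inflect differently (sitirial, gigitim), so the last vowel is not what conditions the rule; the final letter is.
"lefde" ends in -e. The stems ending in -e (hukame → zuhukame, node → zunode) add the prefix zu-.
The other patterns: stems ending in -f drop the final letter and add -al; stems ending in -m repeat the first consonant+vowel as a prefix.
So lefde → zulefde.

zulefde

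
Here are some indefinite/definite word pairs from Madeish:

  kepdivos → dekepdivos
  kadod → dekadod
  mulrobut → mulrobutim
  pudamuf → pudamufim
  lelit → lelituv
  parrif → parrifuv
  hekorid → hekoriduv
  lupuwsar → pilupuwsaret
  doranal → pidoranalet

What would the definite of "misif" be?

mulrobut and lelit both end in -t yet inflect differently (mulrobutim, lelituv), so the final letter is not what conditions the rule; the last vowel is.
"misif" has last vowel 'i'. The stems whose last vowel is 'i' (lelit → lelituv, parrif → parrifuv, hekorid → hekoriduv) add -uv.
So misif → misifuv.

misifuv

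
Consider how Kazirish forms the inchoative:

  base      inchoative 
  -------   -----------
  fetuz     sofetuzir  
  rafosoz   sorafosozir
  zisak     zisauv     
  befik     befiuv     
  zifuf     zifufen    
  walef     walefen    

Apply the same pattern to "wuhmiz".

fetuz and zifuf both have last vowel 'u' yet inflect differently (sofetuzir, zifufen), so the last vowel is not what conditions the rule; the final letter is.
"wuhmiz" ends in -z. The stems ending in -z (fetuz → sofetuzir, rafosoz → sorafosozir) add so- … -ir around the stem.
The other patterns: stems ending in -k drop the final letter and add -uv; stems ending in -f add -en.
So wuhmiz → sowuhmizir.

sowuhmizir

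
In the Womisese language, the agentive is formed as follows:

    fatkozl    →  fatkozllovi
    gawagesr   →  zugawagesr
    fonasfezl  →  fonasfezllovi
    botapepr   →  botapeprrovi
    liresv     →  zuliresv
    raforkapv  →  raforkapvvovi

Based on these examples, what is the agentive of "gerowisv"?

gawagesr and botapepr both end in -r yet inflect differently (zugawagesr, botapeprrovi), so the final letter is not what conditions the rule; the second-to-last letter is.
"gerowisv" has second-to-last letter 's'. The stems whose second-to-last letter is 's' (gawagesr → zugawagesr, liresv → zuliresv) add the prefix zu-.
The other pattern: stems whose second-to-last letter is 'p' or 'z' double the final consonant and add -ovi.
So gerowisv → zugerowisv.

zugerowisv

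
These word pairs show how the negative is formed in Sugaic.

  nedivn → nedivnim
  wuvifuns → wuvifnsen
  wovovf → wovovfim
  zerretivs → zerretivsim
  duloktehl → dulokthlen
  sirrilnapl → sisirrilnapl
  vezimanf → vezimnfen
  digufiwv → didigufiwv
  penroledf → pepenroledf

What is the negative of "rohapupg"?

wuvifuns and zerretivs both end in -s yet inflect differently (wuvifnsen, zerretivsim), so the final letter is not what conditions the rule; the second-to-last letter is.
"rohapupg" has second-to-last letter 'p'. The one such stem in the data (sirrilnapl → sisirrilnapl) repeats the first consonant+vowel as a prefix (as do digufiwv, penroledf), so the same rule applies.
So rohapupg → rorohapupg.

rorohapupg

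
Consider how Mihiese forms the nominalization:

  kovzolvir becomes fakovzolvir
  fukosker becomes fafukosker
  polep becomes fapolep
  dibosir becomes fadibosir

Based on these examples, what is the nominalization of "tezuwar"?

fatezuwar

Every pair shown (kovzolvir → fakovzolvir, fukosker → fafukosker, polep → fapolep, …) follows the same rule: add the prefix fa-.
So tezuwar → fatezuwar.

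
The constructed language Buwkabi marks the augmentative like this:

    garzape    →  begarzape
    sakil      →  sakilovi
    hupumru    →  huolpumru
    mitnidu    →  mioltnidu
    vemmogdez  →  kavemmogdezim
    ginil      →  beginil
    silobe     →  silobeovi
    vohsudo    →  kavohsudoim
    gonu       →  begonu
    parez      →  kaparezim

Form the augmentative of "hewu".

ginil and sakil both end in -l yet inflect differently (beginil, sakilovi), so the final letter is not what conditions the rule; the first letter is.
"hewu" begins with h-. The one such stem in the data (hupumru → huolpumru) inserts -ol- after the first vowel (as does mitnidu), so the same rule applies.
The other patterns: stems beginning with g- add the prefix be-; stems beginning with s- add -ovi; stems beginning with p- or v- add ka- … -im around the stem.
So hewu → heolwu.

heolwu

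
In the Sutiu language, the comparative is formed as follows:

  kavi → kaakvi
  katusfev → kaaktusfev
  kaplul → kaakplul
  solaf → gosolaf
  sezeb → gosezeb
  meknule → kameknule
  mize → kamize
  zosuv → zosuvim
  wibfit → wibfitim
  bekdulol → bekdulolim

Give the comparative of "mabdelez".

kamabdelez

katusfev and zosuv both end in -v yet inflect differently (kaaktusfev, zosuvim), so the final letter is not what conditions the rule; the first letter is.
"mabdelez" begins with m-. The stems beginning with m- (meknule → kameknule, mize → kamize) add the prefix ka-.
The other patterns: stems beginning with k- insert -ak- after the first vowel; stems beginning with s- add the prefix go-; stems beginning with b-, w- or z- add -im.
So mabdelez → kamabdelez.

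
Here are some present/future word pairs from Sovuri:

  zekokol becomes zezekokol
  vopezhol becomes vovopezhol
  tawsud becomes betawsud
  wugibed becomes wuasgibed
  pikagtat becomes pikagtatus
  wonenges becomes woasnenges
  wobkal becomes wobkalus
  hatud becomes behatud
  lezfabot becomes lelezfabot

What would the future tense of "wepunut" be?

wugibed and tawsud both end in -d yet inflect differently (wuasgibed, betawsud), so the final letter is not what conditions the rule; the last vowel is.
"wepunut" has last vowel 'u'. The stems whose last vowel is 'u' (tawsud → betawsud, hatud → behatud) add the prefix be-.
So wepunut → bewepunut.

bewepunut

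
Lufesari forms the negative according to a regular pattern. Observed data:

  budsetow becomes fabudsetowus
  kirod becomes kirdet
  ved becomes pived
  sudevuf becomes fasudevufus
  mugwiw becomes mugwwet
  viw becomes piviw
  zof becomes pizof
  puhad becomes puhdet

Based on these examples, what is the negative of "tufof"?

"tufof" has 2 vowels. The stems with 2 vowels (kirod → kirdet, puhad → puhdet, mugwiw → mugwwet) delete the last vowel and add -et.
The other patterns: stems with 1 vowel add the prefix pi-; stems with 3 vowels add fa- … -us around the stem.
So tufof → tuffet.

tuffet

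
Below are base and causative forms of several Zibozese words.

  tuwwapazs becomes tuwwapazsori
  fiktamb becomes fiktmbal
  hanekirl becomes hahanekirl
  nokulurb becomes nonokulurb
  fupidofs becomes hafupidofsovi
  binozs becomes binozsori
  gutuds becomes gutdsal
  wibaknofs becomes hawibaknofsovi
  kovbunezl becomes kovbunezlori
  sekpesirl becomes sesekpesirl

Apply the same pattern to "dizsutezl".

"dizsutezl" has second-to-last letter 'z'. The stems whose second-to-last letter is 'z' (tuwwapazs → tuwwapazsori, binozs → binozsori, kovbunezl → kovbunezlori) add -ori.
The other patterns: stems whose second-to-last letter is 'f' add ha- … -ovi around the stem; stems whose second-to-last letter is 'r' repeat the first consonant+vowel as a prefix; stems whose second-to-last letter is 'd' or 'm' delete the last vowel and add -al.
So dizsutezl → dizsutezlori.

dizsutezlori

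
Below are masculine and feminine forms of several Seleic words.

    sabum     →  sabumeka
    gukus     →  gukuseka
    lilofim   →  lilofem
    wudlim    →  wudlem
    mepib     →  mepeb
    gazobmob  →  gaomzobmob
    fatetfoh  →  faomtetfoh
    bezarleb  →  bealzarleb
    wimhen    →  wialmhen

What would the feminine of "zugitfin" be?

zugitfen

sabum and lilofim both end in -m yet inflect differently (sabumeka, lilofem), so the final letter is not what conditions the rule; the last vowel is.
"zugitfin" has last vowel 'i'. The stems whose last vowel is 'i' (lilofim → lilofem, wudlim → wudlem, mepib → mepeb) change the last vowel to 'e'.
So zugitfin → zugitfen.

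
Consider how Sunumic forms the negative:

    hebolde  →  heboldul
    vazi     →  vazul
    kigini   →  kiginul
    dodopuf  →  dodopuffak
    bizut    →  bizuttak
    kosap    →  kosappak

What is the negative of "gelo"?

gelul

kigini and kosap both begin with k- yet inflect differently (kiginul, kosappak), so the first letter is not what conditions the rule; whether the stem ends in a vowel or a consonant is.
"gelo" ends in a vowel. The stems ending in a vowel (hebolde → heboldul, vazi → vazul, kigini → kiginul) drop the final letter and add -ul.
The other pattern: stems ending in a consonant double the final consonant and add -ak.
So gelo → gelul.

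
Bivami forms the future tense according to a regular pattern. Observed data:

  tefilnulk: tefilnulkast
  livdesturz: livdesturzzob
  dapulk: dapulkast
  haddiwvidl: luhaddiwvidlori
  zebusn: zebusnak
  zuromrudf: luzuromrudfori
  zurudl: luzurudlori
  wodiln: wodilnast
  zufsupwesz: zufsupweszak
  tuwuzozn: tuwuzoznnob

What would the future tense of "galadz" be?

wodiln and zebusn both end in -n yet inflect differently (wodilnast, zebusnak), so the final letter is not what conditions the rule; the second-to-last letter is.
"galadz" has second-to-last letter 'd'. The stems whose second-to-last letter is 'd' (zuromrudf → luzuromrudfori, haddiwvidl → luhaddiwvidlori, zurudl → luzurudlori) add lu- … -ori around the stem.
The other patterns: stems whose second-to-last letter is 'l' add -ast; stems whose second-to-last letter is 's' add -ak; stems whose second-to-last letter is 'r' or 'z' double the final consonant and add -ob.
So galadz → lugaladzori.

lugaladzori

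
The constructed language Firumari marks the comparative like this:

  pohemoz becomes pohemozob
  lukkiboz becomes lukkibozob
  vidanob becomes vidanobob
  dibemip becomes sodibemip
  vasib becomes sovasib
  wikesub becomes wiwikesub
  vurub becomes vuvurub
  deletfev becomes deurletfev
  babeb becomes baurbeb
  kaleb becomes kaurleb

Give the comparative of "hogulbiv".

sohogulbiv

vidanob and vasib both end in -b yet inflect differently (vidanobob, sovasib), so the final letter is not what conditions the rule; the last vowel is.
"hogulbiv" has last vowel 'i'. The stems whose last vowel is 'i' (dibemip → sodibemip, vasib → sovasib) add the prefix so-.
The other patterns: stems whose last vowel is 'o' add -ob; stems whose last vowel is 'u' repeat the first consonant+vowel as a prefix; stems whose last vowel is 'e' insert -ur- after the first vowel.
So hogulbiv → sohogulbiv.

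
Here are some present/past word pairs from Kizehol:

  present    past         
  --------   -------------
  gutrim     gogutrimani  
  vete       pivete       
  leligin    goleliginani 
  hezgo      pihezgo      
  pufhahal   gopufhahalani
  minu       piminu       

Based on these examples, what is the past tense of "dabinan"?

gutrim and hezgo both have 2 vowels yet inflect differently (gogutrimani, pihezgo), so the number of vowels is not what conditions the rule; whether the stem ends in a vowel or a consonant is.
"dabinan" ends in a consonant. The stems ending in a consonant (gutrim → gogutrimani, leligin → goleliginani, pufhahal → gopufhahalani) add go- … -ani around the stem.
The other pattern: stems ending in a vowel add the prefix pi-.
So dabinan → godabinanani.

godabinanani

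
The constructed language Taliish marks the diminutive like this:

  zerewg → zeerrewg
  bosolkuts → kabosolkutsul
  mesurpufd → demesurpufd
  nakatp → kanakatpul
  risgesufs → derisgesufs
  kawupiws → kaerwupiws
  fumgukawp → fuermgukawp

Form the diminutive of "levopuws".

leervopuws

"levopuws" has second-to-last letter 'w'. The stems whose second-to-last letter is 'w' (zerewg → zeerrewg, kawupiws → kaerwupiws, fumgukawp → fuermgukawp) insert -er- after the first vowel.
So levopuws → leervopuws.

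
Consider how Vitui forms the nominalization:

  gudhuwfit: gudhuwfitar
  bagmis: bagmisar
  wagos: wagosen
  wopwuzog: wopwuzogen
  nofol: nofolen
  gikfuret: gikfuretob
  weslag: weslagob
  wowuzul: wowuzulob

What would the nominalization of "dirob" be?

"dirob" has last vowel 'o'. The stems whose last vowel is 'o' (wagos → wagosen, wopwuzog → wopwuzogen, nofol → nofolen) add -en.
The other patterns: stems whose last vowel is 'i' add -ar; stems whose last vowel is 'a', 'e' or 'u' add -ob.
So dirob → diroben.

diroben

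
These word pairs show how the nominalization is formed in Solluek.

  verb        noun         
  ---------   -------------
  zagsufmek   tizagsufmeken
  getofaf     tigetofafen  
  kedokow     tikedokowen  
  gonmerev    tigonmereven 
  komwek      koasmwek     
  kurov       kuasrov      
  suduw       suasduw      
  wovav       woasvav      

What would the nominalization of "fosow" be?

foassow

zagsufmek and komwek both end in -k yet inflect differently (tizagsufmeken, koasmwek), so the final letter is not what conditions the rule; the number of vowels is.
"fosow" has 2 vowels. The stems with 2 vowels (komwek → koasmwek, kurov → kuasrov, suduw → suasduw) insert -as- after the first vowel.
The other pattern: stems with 3 vowels add ti- … -en around the stem.
So fosow → foassow.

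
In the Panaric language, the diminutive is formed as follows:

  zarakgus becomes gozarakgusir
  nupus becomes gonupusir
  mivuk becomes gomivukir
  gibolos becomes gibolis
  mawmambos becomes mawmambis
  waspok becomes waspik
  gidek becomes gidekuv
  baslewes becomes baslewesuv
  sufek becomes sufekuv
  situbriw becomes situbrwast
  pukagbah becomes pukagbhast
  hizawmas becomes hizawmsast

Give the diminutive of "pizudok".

pizudik

"pizudok" has last vowel 'o'. The stems whose last vowel is 'o' (gibolos → gibolis, mawmambos → mawmambis, waspok → waspik) change the last vowel to 'i'.
The other patterns: stems whose last vowel is 'u' add go- … -ir around the stem; stems whose last vowel is 'e' add -uv; stems whose last vowel is 'a' or 'i' delete the last vowel and add -ast.
So pizudok → pizudik.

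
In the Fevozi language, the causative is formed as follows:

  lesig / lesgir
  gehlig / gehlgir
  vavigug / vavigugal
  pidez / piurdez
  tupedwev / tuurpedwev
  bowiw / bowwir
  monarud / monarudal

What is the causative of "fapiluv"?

vavigug and gehlig both end in -g yet inflect differently (vavigugal, gehlgir), so the final letter is not what conditions the rule; the last vowel is.
"fapiluv" has last vowel 'u'. The stems whose last vowel is 'u' (vavigug → vavigugal, monarud → monarudal) add -al.
The other patterns: stems whose last vowel is 'i' delete the last vowel and add -ir; stems whose last vowel is 'e' insert -ur- after the first vowel.
So fapiluv → fapiluval.

fapiluval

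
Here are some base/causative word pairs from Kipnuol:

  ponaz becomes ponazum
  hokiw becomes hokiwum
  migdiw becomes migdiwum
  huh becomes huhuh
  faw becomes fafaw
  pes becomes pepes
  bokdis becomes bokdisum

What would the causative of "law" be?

faw and hokiw both end in -w yet inflect differently (fafaw, hokiwum), so the final letter is not what conditions the rule; the number of vowels is.
"law" has 1 vowel. The stems with 1 vowel (faw → fafaw, pes → pepes, huh → huhuh) repeat the first consonant+vowel as a prefix.
So law → lalaw.

lalaw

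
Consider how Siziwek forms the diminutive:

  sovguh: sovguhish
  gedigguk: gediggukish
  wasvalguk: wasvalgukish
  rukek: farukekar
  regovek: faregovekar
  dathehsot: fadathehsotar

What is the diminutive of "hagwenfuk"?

hagwenfukish

gedigguk and rukek both end in -k yet inflect differently (gediggukish, farukekar), so the final letter is not what conditions the rule; the last vowel is.
"hagwenfuk" has last vowel 'u'. The stems whose last vowel is 'u' (sovguh → sovguhish, gedigguk → gediggukish, wasvalguk → wasvalgukish) add -ish.
So hagwenfuk → hagwenfukish.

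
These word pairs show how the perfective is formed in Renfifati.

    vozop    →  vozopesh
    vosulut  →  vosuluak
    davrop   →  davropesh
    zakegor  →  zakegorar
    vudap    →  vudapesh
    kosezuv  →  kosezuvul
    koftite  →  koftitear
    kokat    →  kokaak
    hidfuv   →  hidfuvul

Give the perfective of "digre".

vudap and kokat both have last vowel 'a' yet inflect differently (vudapesh, kokaak), so the last vowel is not what conditions the rule; the final letter is.
"digre" ends in -e. The one such stem in the data (koftite → koftitear) adds -ar, so the same rule applies.
So digre → digrear.

digrear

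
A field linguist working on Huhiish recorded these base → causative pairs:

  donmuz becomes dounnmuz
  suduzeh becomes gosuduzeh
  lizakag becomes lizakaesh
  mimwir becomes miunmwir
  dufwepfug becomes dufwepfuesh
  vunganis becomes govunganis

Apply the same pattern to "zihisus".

gozihisus

vunganis and mimwir both have last vowel 'i' yet inflect differently (govunganis, miunmwir), so the last vowel is not what conditions the rule; the final letter is.
"zihisus" ends in -s. The one such stem in the data (vunganis → govunganis) adds the prefix go-, so the same rule applies.
The other patterns: stems ending in -g drop the final letter and add -esh; stems ending in -r or -z insert -un- after the first vowel.
So zihisus → gozihisus.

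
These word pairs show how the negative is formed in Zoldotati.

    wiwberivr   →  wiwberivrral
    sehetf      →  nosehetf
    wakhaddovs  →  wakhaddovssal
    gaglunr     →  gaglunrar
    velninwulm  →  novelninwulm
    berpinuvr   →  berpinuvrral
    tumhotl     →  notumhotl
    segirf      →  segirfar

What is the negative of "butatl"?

nobutatl

"butatl" has second-to-last letter 't'. The stems whose second-to-last letter is 't' (sehetf → nosehetf, tumhotl → notumhotl) add the prefix no-.
So butatl → nobutatl.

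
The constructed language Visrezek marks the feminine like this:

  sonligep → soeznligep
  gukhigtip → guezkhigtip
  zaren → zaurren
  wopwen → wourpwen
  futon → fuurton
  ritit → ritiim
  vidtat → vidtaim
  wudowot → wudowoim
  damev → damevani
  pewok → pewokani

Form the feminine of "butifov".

sonligep and zaren both have last vowel 'e' yet inflect differently (soeznligep, zaurren), so the last vowel is not what conditions the rule; the final letter is.
"butifov" ends in -v. The one such stem in the data (damev → damevani) adds -ani, so the same rule applies.
The other patterns: stems ending in -p insert -ez- after the first vowel; stems ending in -n insert -ur- after the first vowel; stems ending in -t drop the final letter and add -im.
So butifov → butifovani.

butifovani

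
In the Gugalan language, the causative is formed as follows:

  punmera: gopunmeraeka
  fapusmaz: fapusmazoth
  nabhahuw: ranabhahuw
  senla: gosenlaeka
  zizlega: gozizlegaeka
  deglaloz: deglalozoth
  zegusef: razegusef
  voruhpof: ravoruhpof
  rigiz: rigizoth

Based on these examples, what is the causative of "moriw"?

ramoriw

senla and fapusmaz both have last vowel 'a' yet inflect differently (gosenlaeka, fapusmazoth), so the last vowel is not what conditions the rule; the final letter is.
"moriw" ends in -w. The one such stem in the data (nabhahuw → ranabhahuw) adds the prefix ra-, so the same rule applies.
So moriw → ramoriw.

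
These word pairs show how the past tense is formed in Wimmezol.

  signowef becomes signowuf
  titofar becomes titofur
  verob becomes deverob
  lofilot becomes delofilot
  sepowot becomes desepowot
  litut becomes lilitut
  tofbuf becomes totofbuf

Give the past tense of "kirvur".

sepowot and litut both end in -t yet inflect differently (desepowot, lilitut), so the final letter is not what conditions the rule; the last vowel is.
"kirvur" has last vowel 'u'. The stems whose last vowel is 'u' (tofbuf → totofbuf, litut → lilitut) repeat the first consonant+vowel as a prefix.
The other patterns: stems whose last vowel is 'o' add the prefix de-; stems whose last vowel is 'a' or 'e' change the last vowel to 'u'.
So kirvur → kikirvur.

kikirvur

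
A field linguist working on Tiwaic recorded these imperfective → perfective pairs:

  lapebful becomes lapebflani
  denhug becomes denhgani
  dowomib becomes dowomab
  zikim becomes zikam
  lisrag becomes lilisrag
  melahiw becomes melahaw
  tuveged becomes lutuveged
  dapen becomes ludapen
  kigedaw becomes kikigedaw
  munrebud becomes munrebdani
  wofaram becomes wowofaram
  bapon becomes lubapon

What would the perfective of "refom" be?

munrebud and tuveged both end in -d yet inflect differently (munrebdani, lutuveged), so the final letter is not what conditions the rule; the last vowel is.
"refom" has last vowel 'o'. The one such stem in the data (bapon → lubapon) adds the prefix lu-, so the same rule applies.
So refom → lurefom.

lurefom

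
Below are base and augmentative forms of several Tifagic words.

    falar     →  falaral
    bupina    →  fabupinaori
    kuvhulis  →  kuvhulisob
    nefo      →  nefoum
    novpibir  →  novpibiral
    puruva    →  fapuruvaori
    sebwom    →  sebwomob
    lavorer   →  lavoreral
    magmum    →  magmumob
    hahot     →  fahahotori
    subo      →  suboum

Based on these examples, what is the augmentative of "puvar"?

"puvar" ends in -r. The stems ending in -r (novpibir → novpibiral, lavorer → lavoreral, falar → falaral) add -al.
The other patterns: stems ending in -o add -um; stems ending in -m or -s add -ob; stems ending in -a or -t add fa- … -ori around the stem.
So puvar → puvaral.

puvaral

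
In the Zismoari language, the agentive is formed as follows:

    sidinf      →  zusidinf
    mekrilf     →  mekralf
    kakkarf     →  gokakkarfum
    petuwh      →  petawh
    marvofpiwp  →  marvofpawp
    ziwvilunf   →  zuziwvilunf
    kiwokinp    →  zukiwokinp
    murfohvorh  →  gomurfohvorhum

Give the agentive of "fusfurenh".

zufusfurenh

kakkarf and ziwvilunf both end in -f yet inflect differently (gokakkarfum, zuziwvilunf), so the final letter is not what conditions the rule; the second-to-last letter is.
"fusfurenh" has second-to-last letter 'n'. The stems whose second-to-last letter is 'n' (kiwokinp → zukiwokinp, ziwvilunf → zuziwvilunf, sidinf → zusidinf) add the prefix zu-.
The other patterns: stems whose second-to-last letter is 'r' add go- … -um around the stem; stems whose second-to-last letter is 'l' or 'w' change the last vowel to 'a'.
So fusfurenh → zufusfurenh.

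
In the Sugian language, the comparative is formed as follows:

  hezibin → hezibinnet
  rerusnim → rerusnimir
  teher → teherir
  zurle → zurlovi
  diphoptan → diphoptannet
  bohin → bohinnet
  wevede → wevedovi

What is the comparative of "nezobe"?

bohin and rerusnim both have last vowel 'i' yet inflect differently (bohinnet, rerusnimir), so the last vowel is not what conditions the rule; the final letter is.
"nezobe" ends in -e. The stems ending in -e (zurle → zurlovi, wevede → wevedovi) drop the final letter and add -ovi.
So nezobe → nezobovi.

nezobovi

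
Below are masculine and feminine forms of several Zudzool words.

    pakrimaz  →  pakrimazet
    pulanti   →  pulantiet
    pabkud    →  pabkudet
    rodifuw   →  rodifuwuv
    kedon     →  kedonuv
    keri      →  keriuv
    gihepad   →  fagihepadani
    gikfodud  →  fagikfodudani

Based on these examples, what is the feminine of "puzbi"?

puzbiet

pulanti and keri both end in -i yet inflect differently (pulantiet, keriuv), so the final letter is not what conditions the rule; the first letter is.
"puzbi" begins with p-. The stems beginning with p- (pakrimaz → pakrimazet, pulanti → pulantiet, pabkud → pabkudet) add -et.
The other patterns: stems beginning with k- or r- add -uv; stems beginning with g- add fa- … -ani around the stem.
So puzbi → puzbiet.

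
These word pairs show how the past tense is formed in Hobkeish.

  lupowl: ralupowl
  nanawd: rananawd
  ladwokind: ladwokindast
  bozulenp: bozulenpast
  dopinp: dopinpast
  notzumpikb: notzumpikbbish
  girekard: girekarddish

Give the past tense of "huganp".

nanawd and ladwokind both end in -d yet inflect differently (rananawd, ladwokindast), so the final letter is not what conditions the rule; the second-to-last letter is.
"huganp" has second-to-last letter 'n'. The stems whose second-to-last letter is 'n' (ladwokind → ladwokindast, bozulenp → bozulenpast, dopinp → dopinpast) add -ast.
So huganp → huganpast.

huganpast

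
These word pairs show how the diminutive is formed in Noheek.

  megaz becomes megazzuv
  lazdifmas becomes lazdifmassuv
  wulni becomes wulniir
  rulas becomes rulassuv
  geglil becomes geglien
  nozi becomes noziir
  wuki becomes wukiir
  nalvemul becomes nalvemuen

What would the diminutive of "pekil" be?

wuki and geglil both have last vowel 'i' yet inflect differently (wukiir, geglien), so the last vowel is not what conditions the rule; the final letter is.
"pekil" ends in -l. The stems ending in -l (nalvemul → nalvemuen, geglil → geglien) drop the final letter and add -en.
So pekil → pekien.

pekien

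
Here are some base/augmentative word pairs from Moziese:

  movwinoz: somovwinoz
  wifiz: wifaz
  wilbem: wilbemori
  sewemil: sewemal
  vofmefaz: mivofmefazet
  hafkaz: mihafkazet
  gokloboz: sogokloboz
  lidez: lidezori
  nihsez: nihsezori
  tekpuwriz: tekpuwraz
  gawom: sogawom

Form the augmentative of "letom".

vofmefaz and gokloboz both end in -z yet inflect differently (mivofmefazet, sogokloboz), so the final letter is not what conditions the rule; the last vowel is.
"letom" has last vowel 'o'. The stems whose last vowel is 'o' (gokloboz → sogokloboz, movwinoz → somovwinoz, gawom → sogawom) add the prefix so-.
So letom → soletom.

soletom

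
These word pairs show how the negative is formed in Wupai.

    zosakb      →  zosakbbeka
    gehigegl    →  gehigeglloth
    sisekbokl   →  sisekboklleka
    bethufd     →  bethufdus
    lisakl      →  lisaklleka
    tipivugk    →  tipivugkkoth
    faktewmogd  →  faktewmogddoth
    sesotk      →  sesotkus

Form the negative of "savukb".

savukbbeka

lisakl and gehigegl both end in -l yet inflect differently (lisaklleka, gehigeglloth), so the final letter is not what conditions the rule; the second-to-last letter is.
"savukb" has second-to-last letter 'k'. The stems whose second-to-last letter is 'k' (lisakl → lisaklleka, zosakb → zosakbbeka, sisekbokl → sisekboklleka) double the final consonant and add -eka.
So savukb → savukbbeka.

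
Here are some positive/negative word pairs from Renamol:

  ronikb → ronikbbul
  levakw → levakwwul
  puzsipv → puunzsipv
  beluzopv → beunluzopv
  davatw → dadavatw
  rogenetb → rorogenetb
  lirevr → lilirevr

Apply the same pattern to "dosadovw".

dodosadovw

levakw and davatw both end in -w yet inflect differently (levakwwul, dadavatw), so the final letter is not what conditions the rule; the second-to-last letter is.
"dosadovw" has second-to-last letter 'v'. The one such stem in the data (lirevr → lilirevr) repeats the first consonant+vowel as a prefix (as do davatw, rogenetb), so the same rule applies.
So dosadovw → dodosadovw.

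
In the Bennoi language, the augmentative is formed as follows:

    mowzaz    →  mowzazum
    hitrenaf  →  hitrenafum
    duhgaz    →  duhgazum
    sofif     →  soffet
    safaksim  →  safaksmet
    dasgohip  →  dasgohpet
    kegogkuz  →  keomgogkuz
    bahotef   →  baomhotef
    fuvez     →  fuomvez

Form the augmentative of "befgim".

"befgim" has last vowel 'i'. The stems whose last vowel is 'i' (sofif → soffet, safaksim → safaksmet, dasgohip → dasgohpet) delete the last vowel and add -et.
So befgim → befgmet.

befgmet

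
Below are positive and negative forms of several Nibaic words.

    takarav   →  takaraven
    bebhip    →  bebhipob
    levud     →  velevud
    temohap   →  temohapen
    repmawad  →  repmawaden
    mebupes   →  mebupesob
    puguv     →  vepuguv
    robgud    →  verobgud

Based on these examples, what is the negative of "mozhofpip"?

mozhofpipob

"mozhofpip" has last vowel 'i'. The one such stem in the data (bebhip → bebhipob) adds -ob, so the same rule applies.
The other patterns: stems whose last vowel is 'a' add -en; stems whose last vowel is 'u' add the prefix ve-.
So mozhofpip → mozhofpipob.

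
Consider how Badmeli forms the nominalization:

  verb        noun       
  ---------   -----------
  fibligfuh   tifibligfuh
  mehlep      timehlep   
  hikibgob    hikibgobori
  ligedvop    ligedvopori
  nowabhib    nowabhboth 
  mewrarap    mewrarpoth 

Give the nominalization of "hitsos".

"hitsos" has last vowel 'o'. The stems whose last vowel is 'o' (hikibgob → hikibgobori, ligedvop → ligedvopori) add -ori.
So hitsos → hitsosori.

hitsosori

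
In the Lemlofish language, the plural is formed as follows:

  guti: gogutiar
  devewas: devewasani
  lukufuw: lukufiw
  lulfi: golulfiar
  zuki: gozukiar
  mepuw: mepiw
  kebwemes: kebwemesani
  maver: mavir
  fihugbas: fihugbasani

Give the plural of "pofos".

pofosani

kebwemes and maver both have last vowel 'e' yet inflect differently (kebwemesani, mavir), so the last vowel is not what conditions the rule; the final letter is.
"pofos" ends in -s. The stems ending in -s (fihugbas → fihugbasani, kebwemes → kebwemesani, devewas → devewasani) add -ani.
The other patterns: stems ending in -i add go- … -ar around the stem; stems ending in -r or -w change the last vowel to 'i'.
So pofos → pofosani.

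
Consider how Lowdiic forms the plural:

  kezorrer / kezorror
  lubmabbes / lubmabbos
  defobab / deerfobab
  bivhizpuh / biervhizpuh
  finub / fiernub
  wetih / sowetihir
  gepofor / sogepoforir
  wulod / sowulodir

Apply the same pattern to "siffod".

bivhizpuh and wetih both end in -h yet inflect differently (biervhizpuh, sowetihir), so the final letter is not what conditions the rule; the last vowel is.
"siffod" has last vowel 'o'. The stems whose last vowel is 'o' (gepofor → sogepoforir, wulod → sowulodir) add so- … -ir around the stem.
The other patterns: stems whose last vowel is 'e' change the last vowel to 'o'; stems whose last vowel is 'a' or 'u' insert -er- after the first vowel.
So siffod → sosiffodir.

sosiffodir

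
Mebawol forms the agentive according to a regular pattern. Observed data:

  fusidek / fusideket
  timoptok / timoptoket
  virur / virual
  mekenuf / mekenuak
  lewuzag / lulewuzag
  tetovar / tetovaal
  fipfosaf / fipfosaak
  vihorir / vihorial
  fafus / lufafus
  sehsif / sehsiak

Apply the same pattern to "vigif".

vigiak

"vigif" ends in -f. The stems ending in -f (fipfosaf → fipfosaak, mekenuf → mekenuak, sehsif → sehsiak) drop the final letter and add -ak.
The other patterns: stems ending in -k add -et; stems ending in -r drop the final letter and add -al; stems ending in -g or -s add the prefix lu-.
So vigif → vigiak.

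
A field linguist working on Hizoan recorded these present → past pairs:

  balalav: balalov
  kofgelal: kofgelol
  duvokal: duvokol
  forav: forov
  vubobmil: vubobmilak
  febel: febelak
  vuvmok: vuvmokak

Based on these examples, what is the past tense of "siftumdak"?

kofgelal and vubobmil both end in -l yet inflect differently (kofgelol, vubobmilak), so the final letter is not what conditions the rule; the last vowel is.
"siftumdak" has last vowel 'a'. The stems whose last vowel is 'a' (balalav → balalov, kofgelal → kofgelol, duvokal → duvokol) change the last vowel to 'o'.
The other pattern: stems whose last vowel is 'e', 'i' or 'o' add -ak.
So siftumdak → siftumdok.

siftumdok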